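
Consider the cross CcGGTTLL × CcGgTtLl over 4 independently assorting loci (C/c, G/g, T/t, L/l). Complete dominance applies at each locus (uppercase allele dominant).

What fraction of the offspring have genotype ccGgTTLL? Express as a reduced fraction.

P(ccGgTTLL) = 1/32

CcGGTTLL gametes: CGTL×8, cGTL×8
CcGgTtLl gametes: CGTL×1, CGTl×1, CGtL×1, CGtl×1, CgTL×1, CgTl×1, CgtL×1, Cgtl×1, cGTL×1, cGTl×1, cGtL×1, cGtl×1, cgTL×1, cgTl×1, cgtL×1, cgtl×1
CcGGTTLL×CcGgTtLl grid (16·16=256): CCGGTTLL=8 CCGGTTLl=8 CCGGTtLL=8 CCGGTtLl=8 CCGgTTLL=8 CCGgTTLl=8 CCGgTtLL=8 CCGgTtLl=8 CcGGTTLL=16 CcGGTTLl=16 CcGGTtLL=16 CcGGTtLl=16 CcGgTTLL=16 CcGgTTLl=16 CcGgTtLL=16 CcGgTtLl=16 ccGGTTLL=8 ccGGTTLl=8 ccGGTtLL=8 ccGGTtLl=8 ccGgTTLL=8 ccGgTTLl=8 ccGgTtLL=8 ccGgTtLl=8
ccGgTTLL hits 8/256; gcd=8; 8÷8/256÷8 = 1/32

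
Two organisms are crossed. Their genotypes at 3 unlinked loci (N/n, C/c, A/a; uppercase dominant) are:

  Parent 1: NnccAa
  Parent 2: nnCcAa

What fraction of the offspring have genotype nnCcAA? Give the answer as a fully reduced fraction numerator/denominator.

P(nnCcAA) = 1/16

NnccAa gametes: NcA×2, Nca×2, ncA×2, nca×2
nnCcAa gametes: nCA×2, nCa×2, ncA×2, nca×2
NnccAa×nnCcAa grid (8·8=64): NnCcAA=4 NnCcAa=8 NnCcaa=4 NnccAA=4 NnccAa=8 Nnccaa=4 nnCcAA=4 nnCcAa=8 nnCcaa=4 nnccAA=4 nnccAa=8 nnccaa=4
nnCcAA hits 4/64; gcd=4; 4÷4/64÷4 = 1/16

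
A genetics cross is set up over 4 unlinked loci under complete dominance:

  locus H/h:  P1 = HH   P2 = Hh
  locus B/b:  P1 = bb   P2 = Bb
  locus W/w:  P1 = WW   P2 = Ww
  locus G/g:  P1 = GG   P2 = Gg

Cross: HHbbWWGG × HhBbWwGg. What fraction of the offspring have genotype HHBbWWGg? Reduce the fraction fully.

HHbbWWGG gametes: HbWG×16
HhBbWwGg gametes: HBWG×1, HBWg×1, HBwG×1, HBwg×1, HbWG×1, HbWg×1, HbwG×1, Hbwg×1, hBWG×1, hBWg×1, hBwG×1, hBwg×1, hbWG×1, hbWg×1, hbwG×1, hbwg×1
HHbbWWGG×HhBbWwGg grid (16·16=256): HHBbWWGG=16 HHBbWWGg=16 HHBbWwGG=16 HHBbWwGg=16 HHbbWWGG=16 HHbbWWGg=16 HHbbWwGG=16 HHbbWwGg=16 HhBbWWGG=16 HhBbWWGg=16 HhBbWwGG=16 HhBbWwGg=16 HhbbWWGG=16 HhbbWWGg=16 HhbbWwGG=16 HhbbWwGg=16
HHBbWWGg hits 16/256; gcd=16; 16÷16/256÷16 = 1/16

P(HHBbWWGg) = 1/16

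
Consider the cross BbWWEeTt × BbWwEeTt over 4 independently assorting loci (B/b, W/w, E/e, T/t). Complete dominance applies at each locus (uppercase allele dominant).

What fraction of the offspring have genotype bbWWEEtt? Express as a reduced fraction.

P(bbWWEEtt) = 1/128

BbWWEeTt gametes: BWET×2, BWEt×2, BWeT×2, BWet×2, bWET×2, bWEt×2, bWeT×2, bWet×2
BbWwEeTt gametes: BWET×1, BWEt×1, BWeT×1, BWet×1, BwET×1, BwEt×1, BweT×1, Bwet×1, bWET×1, bWEt×1, bWeT×1, bWet×1, bwET×1, bwEt×1, bweT×1, bwet×1
BbWWEeTt×BbWwEeTt grid (16·16=256): BBWWEETT=2 BBWWEETt=4 BBWWEEtt=2 BBWWEeTT=4 BBWWEeTt=8 BBWWEett=4 BBWWeeTT=2 BBWWeeTt=4 BBWWeett=2 BBWwEETT=2 BBWwEETt=4 BBWwEEtt=2 BBWwEeTT=4 BBWwEeTt=8 BBWwEett=4 BBWweeTT=2 BBWweeTt=4 BBWweett=2 BbWWEETT=4 BbWWEETt=8 BbWWEEtt=4 BbWWEeTT=8 BbWWEeTt=16 BbWWEett=8 BbWWeeTT=4 BbWWeeTt=8 BbWWeett=4 BbWwEETT=4 BbWwEETt=8 BbWwEEtt=4 BbWwEeTT=8 BbWwEeTt=16 BbWwEett=8 BbWweeTT=4 BbWweeTt=8 BbWweett=4 bbWWEETT=2 bbWWEETt=4 bbWWEEtt=2 bbWWEeTT=4 bbWWEeTt=8 bbWWEett=4 bbWWeeTT=2 bbWWeeTt=4 bbWWeett=2 bbWwEETT=2 bbWwEETt=4 bbWwEEtt=2 bbWwEeTT=4 bbWwEeTt=8 bbWwEett=4 bbWweeTT=2 bbWweeTt=4 bbWweett=2
bbWWEEtt hits 2/256; gcd=2; 2÷2/256÷2 = 1/128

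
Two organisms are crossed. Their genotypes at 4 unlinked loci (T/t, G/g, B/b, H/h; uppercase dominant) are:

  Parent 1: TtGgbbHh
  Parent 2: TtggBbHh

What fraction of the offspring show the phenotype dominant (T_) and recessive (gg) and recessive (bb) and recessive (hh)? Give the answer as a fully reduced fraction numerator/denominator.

P(T_ gg bb hh) = 3/64

TtGgbbHh gametes: TGbH×2, TGbh×2, TgbH×2, Tgbh×2, tGbH×2, tGbh×2, tgbH×2, tgbh×2
TtggBbHh gametes: TgBH×2, TgBh×2, TgbH×2, Tgbh×2, tgBH×2, tgBh×2, tgbH×2, tgbh×2
TtGgbbHh×TtggBbHh grid (16·16=256): TTGgBbHH=4 TTGgBbHh=8 TTGgBbhh=4 TTGgbbHH=4 TTGgbbHh=8 TTGgbbhh=4 TTggBbHH=4 TTggBbHh=8 TTggBbhh=4 TTggbbHH=4 TTggbbHh=8 TTggbbhh=4 TtGgBbHH=8 TtGgBbHh=16 TtGgBbhh=8 TtGgbbHH=8 TtGgbbHh=16 TtGgbbhh=8 TtggBbHH=8 TtggBbHh=16 TtggBbhh=8 TtggbbHH=8 TtggbbHh=16 Ttggbbhh=8 ttGgBbHH=4 ttGgBbHh=8 ttGgBbhh=4 ttGgbbHH=4 ttGgbbHh=8 ttGgbbhh=4 ttggBbHH=4 ttggBbHh=8 ttggBbhh=4 ttggbbHH=4 ttggbbHh=8 ttggbbhh=4
T_ gg bb hh hits 12/256; gcd=4; 12÷4/256÷4 = 3/64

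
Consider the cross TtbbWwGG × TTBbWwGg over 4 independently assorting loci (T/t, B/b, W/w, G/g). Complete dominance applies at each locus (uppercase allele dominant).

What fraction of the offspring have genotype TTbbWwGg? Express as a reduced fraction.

TtbbWwGG gametes: TbWG×4, TbwG×4, tbWG×4, tbwG×4
TTBbWwGg gametes: TBWG×2, TBWg×2, TBwG×2, TBwg×2, TbWG×2, TbWg×2, TbwG×2, Tbwg×2
TtbbWwGG×TTBbWwGg grid (16·16=256): TTBbWWGG=8 TTBbWWGg=8 TTBbWwGG=16 TTBbWwGg=16 TTBbwwGG=8 TTBbwwGg=8 TTbbWWGG=8 TTbbWWGg=8 TTbbWwGG=16 TTbbWwGg=16 TTbbwwGG=8 TTbbwwGg=8 TtBbWWGG=8 TtBbWWGg=8 TtBbWwGG=16 TtBbWwGg=16 TtBbwwGG=8 TtBbwwGg=8 TtbbWWGG=8 TtbbWWGg=8 TtbbWwGG=16 TtbbWwGg=16 TtbbwwGG=8 TtbbwwGg=8
TTbbWwGg hits 16/256; gcd=16; 16÷16/256÷16 = 1/16

P(TTbbWwGg) = 1/16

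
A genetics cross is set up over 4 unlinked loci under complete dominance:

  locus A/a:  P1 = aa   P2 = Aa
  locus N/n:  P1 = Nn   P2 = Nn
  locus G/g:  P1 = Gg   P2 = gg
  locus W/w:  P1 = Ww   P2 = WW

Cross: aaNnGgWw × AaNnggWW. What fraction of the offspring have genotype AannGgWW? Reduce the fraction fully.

P(AannGgWW) = 1/32

aaNnGgWw gametes: aNGW×2, aNGw×2, aNgW×2, aNgw×2, anGW×2, anGw×2, angW×2, angw×2
AaNnggWW gametes: ANgW×4, AngW×4, aNgW×4, angW×4
aaNnGgWw×AaNnggWW grid (16·16=256): AaNNGgWW=8 AaNNGgWw=8 AaNNggWW=8 AaNNggWw=8 AaNnGgWW=16 AaNnGgWw=16 AaNnggWW=16 AaNnggWw=16 AannGgWW=8 AannGgWw=8 AannggWW=8 AannggWw=8 aaNNGgWW=8 aaNNGgWw=8 aaNNggWW=8 aaNNggWw=8 aaNnGgWW=16 aaNnGgWw=16 aaNnggWW=16 aaNnggWw=16 aannGgWW=8 aannGgWw=8 aannggWW=8 aannggWw=8
AannGgWW hits 8/256; gcd=8; 8÷8/256÷8 = 1/32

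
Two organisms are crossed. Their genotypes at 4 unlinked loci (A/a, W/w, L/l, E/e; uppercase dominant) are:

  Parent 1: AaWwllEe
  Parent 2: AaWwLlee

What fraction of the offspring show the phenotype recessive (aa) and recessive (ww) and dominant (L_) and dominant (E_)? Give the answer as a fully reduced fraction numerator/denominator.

P(aa ww L_ E_) = 1/64

AaWwllEe gametes: AWlE×2, AWle×2, AwlE×2, Awle×2, aWlE×2, aWle×2, awlE×2, awle×2
AaWwLlee gametes: AWLe×2, AWle×2, AwLe×2, Awle×2, aWLe×2, aWle×2, awLe×2, awle×2
AaWwllEe×AaWwLlee grid (16·16=256): AAWWLlEe=4 AAWWLlee=4 AAWWllEe=4 AAWWllee=4 AAWwLlEe=8 AAWwLlee=8 AAWwllEe=8 AAWwllee=8 AAwwLlEe=4 AAwwLlee=4 AAwwllEe=4 AAwwllee=4 AaWWLlEe=8 AaWWLlee=8 AaWWllEe=8 AaWWllee=8 AaWwLlEe=16 AaWwLlee=16 AaWwllEe=16 AaWwllee=16 AawwLlEe=8 AawwLlee=8 AawwllEe=8 Aawwllee=8 aaWWLlEe=4 aaWWLlee=4 aaWWllEe=4 aaWWllee=4 aaWwLlEe=8 aaWwLlee=8 aaWwllEe=8 aaWwllee=8 aawwLlEe=4 aawwLlee=4 aawwllEe=4 aawwllee=4
aa ww L_ E_ hits 4/256; gcd=4; 4÷4/256÷4 = 1/64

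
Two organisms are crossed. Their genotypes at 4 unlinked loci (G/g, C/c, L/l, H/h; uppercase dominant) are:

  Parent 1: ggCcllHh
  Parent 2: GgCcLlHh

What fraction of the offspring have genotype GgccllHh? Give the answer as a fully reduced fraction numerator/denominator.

ggCcllHh gametes: gClH×4, gClh×4, gclH×4, gclh×4
GgCcLlHh gametes: GCLH×1, GCLh×1, GClH×1, GClh×1, GcLH×1, GcLh×1, GclH×1, Gclh×1, gCLH×1, gCLh×1, gClH×1, gClh×1, gcLH×1, gcLh×1, gclH×1, gclh×1
ggCcllHh×GgCcLlHh grid (16·16=256): GgCCLlHH=4 GgCCLlHh=8 GgCCLlhh=4 GgCCllHH=4 GgCCllHh=8 GgCCllhh=4 GgCcLlHH=8 GgCcLlHh=16 GgCcLlhh=8 GgCcllHH=8 GgCcllHh=16 GgCcllhh=8 GgccLlHH=4 GgccLlHh=8 GgccLlhh=4 GgccllHH=4 GgccllHh=8 Ggccllhh=4 ggCCLlHH=4 ggCCLlHh=8 ggCCLlhh=4 ggCCllHH=4 ggCCllHh=8 ggCCllhh=4 ggCcLlHH=8 ggCcLlHh=16 ggCcLlhh=8 ggCcllHH=8 ggCcllHh=16 ggCcllhh=8 ggccLlHH=4 ggccLlHh=8 ggccLlhh=4 ggccllHH=4 ggccllHh=8 ggccllhh=4
GgccllHh hits 8/256; gcd=8; 8÷8/256÷8 = 1/32

P(GgccllHh) = 1/32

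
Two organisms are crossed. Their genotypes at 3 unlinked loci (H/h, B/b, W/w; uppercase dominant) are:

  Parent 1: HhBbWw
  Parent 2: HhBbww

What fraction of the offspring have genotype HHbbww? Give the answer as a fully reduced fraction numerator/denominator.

HhBbWw gametes: HBW×1, HBw×1, HbW×1, Hbw×1, hBW×1, hBw×1, hbW×1, hbw×1
HhBbww gametes: HBw×2, Hbw×2, hBw×2, hbw×2
HhBbWw×HhBbww grid (8·8=64): HHBBWw=2 HHBBww=2 HHBbWw=4 HHBbww=4 HHbbWw=2 HHbbww=2 HhBBWw=4 HhBBww=4 HhBbWw=8 HhBbww=8 HhbbWw=4 Hhbbww=4 hhBBWw=2 hhBBww=2 hhBbWw=4 hhBbww=4 hhbbWw=2 hhbbww=2
HHbbww hits 2/64; gcd=2; 2÷2/64÷2 = 1/32

P(HHbbww) = 1/32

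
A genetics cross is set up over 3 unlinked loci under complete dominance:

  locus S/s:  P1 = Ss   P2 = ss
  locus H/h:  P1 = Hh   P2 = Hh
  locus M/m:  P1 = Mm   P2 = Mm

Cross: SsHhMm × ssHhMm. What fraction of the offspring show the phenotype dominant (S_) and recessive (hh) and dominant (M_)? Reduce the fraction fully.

P(S_ hh M_) = 3/32

SsHhMm gametes: SHM×1, SHm×1, ShM×1, Shm×1, sHM×1, sHm×1, shM×1, shm×1
ssHhMm gametes: sHM×2, sHm×2, shM×2, shm×2
SsHhMm×ssHhMm grid (8·8=64): SsHHMM=2 SsHHMm=4 SsHHmm=2 SsHhMM=4 SsHhMm=8 SsHhmm=4 SshhMM=2 SshhMm=4 Sshhmm=2 ssHHMM=2 ssHHMm=4 ssHHmm=2 ssHhMM=4 ssHhMm=8 ssHhmm=4 sshhMM=2 sshhMm=4 sshhmm=2
S_ hh M_ hits 6/64; gcd=2; 6÷2/64÷2 = 3/32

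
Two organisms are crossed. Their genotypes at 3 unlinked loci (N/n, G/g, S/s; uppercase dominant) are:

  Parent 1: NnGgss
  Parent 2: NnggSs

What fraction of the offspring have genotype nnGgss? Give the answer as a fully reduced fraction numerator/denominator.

P(nnGgss) = 1/16

NnGgss gametes: NGs×2, Ngs×2, nGs×2, ngs×2
NnggSs gametes: NgS×2, Ngs×2, ngS×2, ngs×2
NnGgss×NnggSs grid (8·8=64): NNGgSs=4 NNGgss=4 NNggSs=4 NNggss=4 NnGgSs=8 NnGgss=8 NnggSs=8 Nnggss=8 nnGgSs=4 nnGgss=4 nnggSs=4 nnggss=4
nnGgss hits 4/64; gcd=4; 4÷4/64÷4 = 1/16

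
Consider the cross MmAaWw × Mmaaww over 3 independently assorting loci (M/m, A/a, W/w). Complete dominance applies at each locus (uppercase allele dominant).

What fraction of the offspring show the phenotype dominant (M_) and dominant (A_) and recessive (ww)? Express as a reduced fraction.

P(M_ A_ ww) = 3/16

MmAaWw gametes: MAW×1, MAw×1, MaW×1, Maw×1, mAW×1, mAw×1, maW×1, maw×1
Mmaaww gametes: Maw×4, maw×4
MmAaWw×Mmaaww grid (8·8=64): MMAaWw=4 MMAaww=4 MMaaWw=4 MMaaww=4 MmAaWw=8 MmAaww=8 MmaaWw=8 Mmaaww=8 mmAaWw=4 mmAaww=4 mmaaWw=4 mmaaww=4
M_ A_ ww hits 12/64; gcd=4; 12÷4/64÷4 = 3/16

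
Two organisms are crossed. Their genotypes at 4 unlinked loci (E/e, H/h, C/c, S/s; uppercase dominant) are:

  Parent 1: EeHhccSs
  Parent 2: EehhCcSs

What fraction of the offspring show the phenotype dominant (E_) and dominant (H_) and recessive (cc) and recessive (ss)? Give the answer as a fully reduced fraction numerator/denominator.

P(E_ H_ cc ss) = 3/64

EeHhccSs gametes: EHcS×2, EHcs×2, EhcS×2, Ehcs×2, eHcS×2, eHcs×2, ehcS×2, ehcs×2
EehhCcSs gametes: EhCS×2, EhCs×2, EhcS×2, Ehcs×2, ehCS×2, ehCs×2, ehcS×2, ehcs×2
EeHhccSs×EehhCcSs grid (16·16=256): EEHhCcSS=4 EEHhCcSs=8 EEHhCcss=4 EEHhccSS=4 EEHhccSs=8 EEHhccss=4 EEhhCcSS=4 EEhhCcSs=8 EEhhCcss=4 EEhhccSS=4 EEhhccSs=8 EEhhccss=4 EeHhCcSS=8 EeHhCcSs=16 EeHhCcss=8 EeHhccSS=8 EeHhccSs=16 EeHhccss=8 EehhCcSS=8 EehhCcSs=16 EehhCcss=8 EehhccSS=8 EehhccSs=16 Eehhccss=8 eeHhCcSS=4 eeHhCcSs=8 eeHhCcss=4 eeHhccSS=4 eeHhccSs=8 eeHhccss=4 eehhCcSS=4 eehhCcSs=8 eehhCcss=4 eehhccSS=4 eehhccSs=8 eehhccss=4
E_ H_ cc ss hits 12/256; gcd=4; 12÷4/256÷4 = 3/64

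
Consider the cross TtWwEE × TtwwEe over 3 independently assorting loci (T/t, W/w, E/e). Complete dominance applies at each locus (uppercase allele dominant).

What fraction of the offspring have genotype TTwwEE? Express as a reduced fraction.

P(TTwwEE) = 1/16

TtWwEE gametes: TWE×2, TwE×2, tWE×2, twE×2
TtwwEe gametes: TwE×2, Twe×2, twE×2, twe×2
TtWwEE×TtwwEe grid (8·8=64): TTWwEE=4 TTWwEe=4 TTwwEE=4 TTwwEe=4 TtWwEE=8 TtWwEe=8 TtwwEE=8 TtwwEe=8 ttWwEE=4 ttWwEe=4 ttwwEE=4 ttwwEe=4
TTwwEE hits 4/64; gcd=4; 4÷4/64÷4 = 1/16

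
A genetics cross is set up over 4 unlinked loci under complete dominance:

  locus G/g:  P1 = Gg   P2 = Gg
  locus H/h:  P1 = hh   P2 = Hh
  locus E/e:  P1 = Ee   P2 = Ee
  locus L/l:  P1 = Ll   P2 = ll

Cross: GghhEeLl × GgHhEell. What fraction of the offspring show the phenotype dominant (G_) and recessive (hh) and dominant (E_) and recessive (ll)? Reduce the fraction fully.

GghhEeLl gametes: GhEL×2, GhEl×2, GheL×2, Ghel×2, ghEL×2, ghEl×2, gheL×2, ghel×2
GgHhEell gametes: GHEl×2, GHel×2, GhEl×2, Ghel×2, gHEl×2, gHel×2, ghEl×2, ghel×2
GghhEeLl×GgHhEell grid (16·16=256): GGHhEELl=4 GGHhEEll=4 GGHhEeLl=8 GGHhEell=8 GGHheeLl=4 GGHheell=4 GGhhEELl=4 GGhhEEll=4 GGhhEeLl=8 GGhhEell=8 GGhheeLl=4 GGhheell=4 GgHhEELl=8 GgHhEEll=8 GgHhEeLl=16 GgHhEell=16 GgHheeLl=8 GgHheell=8 GghhEELl=8 GghhEEll=8 GghhEeLl=16 GghhEell=16 GghheeLl=8 Gghheell=8 ggHhEELl=4 ggHhEEll=4 ggHhEeLl=8 ggHhEell=8 ggHheeLl=4 ggHheell=4 gghhEELl=4 gghhEEll=4 gghhEeLl=8 gghhEell=8 gghheeLl=4 gghheell=4
G_ hh E_ ll hits 36/256; gcd=4; 36÷4/256÷4 = 9/64

P(G_ hh E_ ll) = 9/64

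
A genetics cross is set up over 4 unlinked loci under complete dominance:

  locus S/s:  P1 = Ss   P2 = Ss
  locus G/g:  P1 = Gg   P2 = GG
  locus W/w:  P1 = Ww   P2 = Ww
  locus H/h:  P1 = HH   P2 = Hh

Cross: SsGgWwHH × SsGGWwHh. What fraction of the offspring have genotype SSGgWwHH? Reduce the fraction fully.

P(SSGgWwHH) = 1/32

SsGgWwHH gametes: SGWH×2, SGwH×2, SgWH×2, SgwH×2, sGWH×2, sGwH×2, sgWH×2, sgwH×2
SsGGWwHh gametes: SGWH×2, SGWh×2, SGwH×2, SGwh×2, sGWH×2, sGWh×2, sGwH×2, sGwh×2
SsGgWwHH×SsGGWwHh grid (16·16=256): SSGGWWHH=4 SSGGWWHh=4 SSGGWwHH=8 SSGGWwHh=8 SSGGwwHH=4 SSGGwwHh=4 SSGgWWHH=4 SSGgWWHh=4 SSGgWwHH=8 SSGgWwHh=8 SSGgwwHH=4 SSGgwwHh=4 SsGGWWHH=8 SsGGWWHh=8 SsGGWwHH=16 SsGGWwHh=16 SsGGwwHH=8 SsGGwwHh=8 SsGgWWHH=8 SsGgWWHh=8 SsGgWwHH=16 SsGgWwHh=16 SsGgwwHH=8 SsGgwwHh=8 ssGGWWHH=4 ssGGWWHh=4 ssGGWwHH=8 ssGGWwHh=8 ssGGwwHH=4 ssGGwwHh=4 ssGgWWHH=4 ssGgWWHh=4 ssGgWwHH=8 ssGgWwHh=8 ssGgwwHH=4 ssGgwwHh=4
SSGgWwHH hits 8/256; gcd=8; 8÷8/256÷8 = 1/32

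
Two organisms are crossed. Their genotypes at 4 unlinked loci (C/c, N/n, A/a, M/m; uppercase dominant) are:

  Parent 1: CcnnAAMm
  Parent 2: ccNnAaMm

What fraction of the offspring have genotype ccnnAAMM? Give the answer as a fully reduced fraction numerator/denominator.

P(ccnnAAMM) = 1/32

CcnnAAMm gametes: CnAM×4, CnAm×4, cnAM×4, cnAm×4
ccNnAaMm gametes: cNAM×2, cNAm×2, cNaM×2, cNam×2, cnAM×2, cnAm×2, cnaM×2, cnam×2
CcnnAAMm×ccNnAaMm grid (16·16=256): CcNnAAMM=8 CcNnAAMm=16 CcNnAAmm=8 CcNnAaMM=8 CcNnAaMm=16 CcNnAamm=8 CcnnAAMM=8 CcnnAAMm=16 CcnnAAmm=8 CcnnAaMM=8 CcnnAaMm=16 CcnnAamm=8 ccNnAAMM=8 ccNnAAMm=16 ccNnAAmm=8 ccNnAaMM=8 ccNnAaMm=16 ccNnAamm=8 ccnnAAMM=8 ccnnAAMm=16 ccnnAAmm=8 ccnnAaMM=8 ccnnAaMm=16 ccnnAamm=8
ccnnAAMM hits 8/256; gcd=8; 8÷8/256÷8 = 1/32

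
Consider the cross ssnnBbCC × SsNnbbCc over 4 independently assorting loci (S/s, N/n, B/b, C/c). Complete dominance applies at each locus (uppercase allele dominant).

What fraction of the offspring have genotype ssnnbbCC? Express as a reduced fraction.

P(ssnnbbCC) = 1/16

ssnnBbCC gametes: snBC×8, snbC×8
SsNnbbCc gametes: SNbC×2, SNbc×2, SnbC×2, Snbc×2, sNbC×2, sNbc×2, snbC×2, snbc×2
ssnnBbCC×SsNnbbCc grid (16·16=256): SsNnBbCC=16 SsNnBbCc=16 SsNnbbCC=16 SsNnbbCc=16 SsnnBbCC=16 SsnnBbCc=16 SsnnbbCC=16 SsnnbbCc=16 ssNnBbCC=16 ssNnBbCc=16 ssNnbbCC=16 ssNnbbCc=16 ssnnBbCC=16 ssnnBbCc=16 ssnnbbCC=16 ssnnbbCc=16
ssnnbbCC hits 16/256; gcd=16; 16÷16/256÷16 = 1/16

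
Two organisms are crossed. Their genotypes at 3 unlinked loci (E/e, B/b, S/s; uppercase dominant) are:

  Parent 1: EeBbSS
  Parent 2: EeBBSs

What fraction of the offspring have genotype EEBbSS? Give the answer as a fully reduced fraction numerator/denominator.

P(EEBbSS) = 1/16

EeBbSS gametes: EBS×2, EbS×2, eBS×2, ebS×2
EeBBSs gametes: EBS×2, EBs×2, eBS×2, eBs×2
EeBbSS×EeBBSs grid (8·8=64): EEBBSS=4 EEBBSs=4 EEBbSS=4 EEBbSs=4 EeBBSS=8 EeBBSs=8 EeBbSS=8 EeBbSs=8 eeBBSS=4 eeBBSs=4 eeBbSS=4 eeBbSs=4
EEBbSS hits 4/64; gcd=4; 4÷4/64÷4 = 1/16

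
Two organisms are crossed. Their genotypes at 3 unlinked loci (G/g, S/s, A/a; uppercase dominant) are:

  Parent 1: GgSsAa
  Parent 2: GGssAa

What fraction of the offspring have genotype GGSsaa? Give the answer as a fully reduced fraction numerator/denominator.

GgSsAa gametes: GSA×1, GSa×1, GsA×1, Gsa×1, gSA×1, gSa×1, gsA×1, gsa×1
GGssAa gametes: GsA×4, Gsa×4
GgSsAa×GGssAa grid (8·8=64): GGSsAA=4 GGSsAa=8 GGSsaa=4 GGssAA=4 GGssAa=8 GGssaa=4 GgSsAA=4 GgSsAa=8 GgSsaa=4 GgssAA=4 GgssAa=8 Ggssaa=4
GGSsaa hits 4/64; gcd=4; 4÷4/64÷4 = 1/16

P(GGSsaa) = 1/16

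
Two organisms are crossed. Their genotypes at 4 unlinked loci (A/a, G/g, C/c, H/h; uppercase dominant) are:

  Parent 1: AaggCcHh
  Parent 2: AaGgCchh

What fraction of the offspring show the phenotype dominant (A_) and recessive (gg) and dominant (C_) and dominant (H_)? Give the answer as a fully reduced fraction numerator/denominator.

P(A_ gg C_ H_) = 9/64

AaggCcHh gametes: AgCH×2, AgCh×2, AgcH×2, Agch×2, agCH×2, agCh×2, agcH×2, agch×2
AaGgCchh gametes: AGCh×2, AGch×2, AgCh×2, Agch×2, aGCh×2, aGch×2, agCh×2, agch×2
AaggCcHh×AaGgCchh grid (16·16=256): AAGgCCHh=4 AAGgCChh=4 AAGgCcHh=8 AAGgCchh=8 AAGgccHh=4 AAGgcchh=4 AAggCCHh=4 AAggCChh=4 AAggCcHh=8 AAggCchh=8 AAggccHh=4 AAggcchh=4 AaGgCCHh=8 AaGgCChh=8 AaGgCcHh=16 AaGgCchh=16 AaGgccHh=8 AaGgcchh=8 AaggCCHh=8 AaggCChh=8 AaggCcHh=16 AaggCchh=16 AaggccHh=8 Aaggcchh=8 aaGgCCHh=4 aaGgCChh=4 aaGgCcHh=8 aaGgCchh=8 aaGgccHh=4 aaGgcchh=4 aaggCCHh=4 aaggCChh=4 aaggCcHh=8 aaggCchh=8 aaggccHh=4 aaggcchh=4
A_ gg C_ H_ hits 36/256; gcd=4; 36÷4/256÷4 = 9/64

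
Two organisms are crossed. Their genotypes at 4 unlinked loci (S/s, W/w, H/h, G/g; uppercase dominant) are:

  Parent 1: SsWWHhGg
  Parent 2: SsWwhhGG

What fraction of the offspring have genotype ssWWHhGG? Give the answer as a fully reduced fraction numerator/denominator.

P(ssWWHhGG) = 1/32

SsWWHhGg gametes: SWHG×2, SWHg×2, SWhG×2, SWhg×2, sWHG×2, sWHg×2, sWhG×2, sWhg×2
SsWwhhGG gametes: SWhG×4, SwhG×4, sWhG×4, swhG×4
SsWWHhGg×SsWwhhGG grid (16·16=256): SSWWHhGG=8 SSWWHhGg=8 SSWWhhGG=8 SSWWhhGg=8 SSWwHhGG=8 SSWwHhGg=8 SSWwhhGG=8 SSWwhhGg=8 SsWWHhGG=16 SsWWHhGg=16 SsWWhhGG=16 SsWWhhGg=16 SsWwHhGG=16 SsWwHhGg=16 SsWwhhGG=16 SsWwhhGg=16 ssWWHhGG=8 ssWWHhGg=8 ssWWhhGG=8 ssWWhhGg=8 ssWwHhGG=8 ssWwHhGg=8 ssWwhhGG=8 ssWwhhGg=8
ssWWHhGG hits 8/256; gcd=8; 8÷8/256÷8 = 1/32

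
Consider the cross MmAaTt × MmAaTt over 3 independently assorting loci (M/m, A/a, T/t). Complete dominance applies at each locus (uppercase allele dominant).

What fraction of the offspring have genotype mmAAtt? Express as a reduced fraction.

MmAaTt gametes: MAT×1, MAt×1, MaT×1, Mat×1, mAT×1, mAt×1, maT×1, mat×1
MmAaTt gametes: MAT×1, MAt×1, MaT×1, Mat×1, mAT×1, mAt×1, maT×1, mat×1
MmAaTt×MmAaTt grid (8·8=64): MMAATT=1 MMAATt=2 MMAAtt=1 MMAaTT=2 MMAaTt=4 MMAatt=2 MMaaTT=1 MMaaTt=2 MMaatt=1 MmAATT=2 MmAATt=4 MmAAtt=2 MmAaTT=4 MmAaTt=8 MmAatt=4 MmaaTT=2 MmaaTt=4 Mmaatt=2 mmAATT=1 mmAATt=2 mmAAtt=1 mmAaTT=2 mmAaTt=4 mmAatt=2 mmaaTT=1 mmaaTt=2 mmaatt=1
mmAAtt hits 1/64; gcd=1; 1÷1/64÷1 = 1/64

P(mmAAtt) = 1/64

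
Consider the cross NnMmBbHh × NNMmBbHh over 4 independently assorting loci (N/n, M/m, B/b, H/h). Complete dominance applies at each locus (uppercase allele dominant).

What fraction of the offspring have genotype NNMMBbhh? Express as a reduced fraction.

NnMmBbHh gametes: NMBH×1, NMBh×1, NMbH×1, NMbh×1, NmBH×1, NmBh×1, NmbH×1, Nmbh×1, nMBH×1, nMBh×1, nMbH×1, nMbh×1, nmBH×1, nmBh×1, nmbH×1, nmbh×1
NNMmBbHh gametes: NMBH×2, NMBh×2, NMbH×2, NMbh×2, NmBH×2, NmBh×2, NmbH×2, Nmbh×2
NnMmBbHh×NNMmBbHh grid (16·16=256): NNMMBBHH=2 NNMMBBHh=4 NNMMBBhh=2 NNMMBbHH=4 NNMMBbHh=8 NNMMBbhh=4 NNMMbbHH=2 NNMMbbHh=4 NNMMbbhh=2 NNMmBBHH=4 NNMmBBHh=8 NNMmBBhh=4 NNMmBbHH=8 NNMmBbHh=16 NNMmBbhh=8 NNMmbbHH=4 NNMmbbHh=8 NNMmbbhh=4 NNmmBBHH=2 NNmmBBHh=4 NNmmBBhh=2 NNmmBbHH=4 NNmmBbHh=8 NNmmBbhh=4 NNmmbbHH=2 NNmmbbHh=4 NNmmbbhh=2 NnMMBBHH=2 NnMMBBHh=4 NnMMBBhh=2 NnMMBbHH=4 NnMMBbHh=8 NnMMBbhh=4 NnMMbbHH=2 NnMMbbHh=4 NnMMbbhh=2 NnMmBBHH=4 NnMmBBHh=8 NnMmBBhh=4 NnMmBbHH=8 NnMmBbHh=16 NnMmBbhh=8 NnMmbbHH=4 NnMmbbHh=8 NnMmbbhh=4 NnmmBBHH=2 NnmmBBHh=4 NnmmBBhh=2 NnmmBbHH=4 NnmmBbHh=8 NnmmBbhh=4 NnmmbbHH=2 NnmmbbHh=4 Nnmmbbhh=2
NNMMBbhh hits 4/256; gcd=4; 4÷4/256÷4 = 1/64

P(NNMMBbhh) = 1/64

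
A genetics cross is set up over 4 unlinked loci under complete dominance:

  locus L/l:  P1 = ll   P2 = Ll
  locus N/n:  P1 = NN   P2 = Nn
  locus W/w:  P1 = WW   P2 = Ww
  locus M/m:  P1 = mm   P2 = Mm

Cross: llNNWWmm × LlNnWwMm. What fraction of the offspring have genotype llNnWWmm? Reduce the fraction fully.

llNNWWmm gametes: lNWm×16
LlNnWwMm gametes: LNWM×1, LNWm×1, LNwM×1, LNwm×1, LnWM×1, LnWm×1, LnwM×1, Lnwm×1, lNWM×1, lNWm×1, lNwM×1, lNwm×1, lnWM×1, lnWm×1, lnwM×1, lnwm×1
llNNWWmm×LlNnWwMm grid (16·16=256): LlNNWWMm=16 LlNNWWmm=16 LlNNWwMm=16 LlNNWwmm=16 LlNnWWMm=16 LlNnWWmm=16 LlNnWwMm=16 LlNnWwmm=16 llNNWWMm=16 llNNWWmm=16 llNNWwMm=16 llNNWwmm=16 llNnWWMm=16 llNnWWmm=16 llNnWwMm=16 llNnWwmm=16
llNnWWmm hits 16/256; gcd=16; 16÷16/256÷16 = 1/16

P(llNnWWmm) = 1/16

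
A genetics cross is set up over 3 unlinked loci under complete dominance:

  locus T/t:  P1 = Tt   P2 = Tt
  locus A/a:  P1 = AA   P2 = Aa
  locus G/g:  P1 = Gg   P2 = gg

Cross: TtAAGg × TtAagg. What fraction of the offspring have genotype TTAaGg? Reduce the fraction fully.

P(TTAaGg) = 1/16

TtAAGg gametes: TAG×2, TAg×2, tAG×2, tAg×2
TtAagg gametes: TAg×2, Tag×2, tAg×2, tag×2
TtAAGg×TtAagg grid (8·8=64): TTAAGg=4 TTAAgg=4 TTAaGg=4 TTAagg=4 TtAAGg=8 TtAAgg=8 TtAaGg=8 TtAagg=8 ttAAGg=4 ttAAgg=4 ttAaGg=4 ttAagg=4
TTAaGg hits 4/64; gcd=4; 4÷4/64÷4 = 1/16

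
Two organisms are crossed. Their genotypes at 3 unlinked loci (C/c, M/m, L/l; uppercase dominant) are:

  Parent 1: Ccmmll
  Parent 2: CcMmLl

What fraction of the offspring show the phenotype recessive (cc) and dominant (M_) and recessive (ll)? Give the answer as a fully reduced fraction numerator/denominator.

Ccmmll gametes: Cml×4, cml×4
CcMmLl gametes: CML×1, CMl×1, CmL×1, Cml×1, cML×1, cMl×1, cmL×1, cml×1
Ccmmll×CcMmLl grid (8·8=64): CCMmLl=4 CCMmll=4 CCmmLl=4 CCmmll=4 CcMmLl=8 CcMmll=8 CcmmLl=8 Ccmmll=8 ccMmLl=4 ccMmll=4 ccmmLl=4 ccmmll=4
cc M_ ll hits 4/64; gcd=4; 4÷4/64÷4 = 1/16

P(cc M_ ll) = 1/16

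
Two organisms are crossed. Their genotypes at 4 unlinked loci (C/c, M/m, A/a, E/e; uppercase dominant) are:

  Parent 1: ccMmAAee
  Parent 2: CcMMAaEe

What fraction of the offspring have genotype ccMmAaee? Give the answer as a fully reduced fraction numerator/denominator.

ccMmAAee gametes: cMAe×8, cmAe×8
CcMMAaEe gametes: CMAE×2, CMAe×2, CMaE×2, CMae×2, cMAE×2, cMAe×2, cMaE×2, cMae×2
ccMmAAee×CcMMAaEe grid (16·16=256): CcMMAAEe=16 CcMMAAee=16 CcMMAaEe=16 CcMMAaee=16 CcMmAAEe=16 CcMmAAee=16 CcMmAaEe=16 CcMmAaee=16 ccMMAAEe=16 ccMMAAee=16 ccMMAaEe=16 ccMMAaee=16 ccMmAAEe=16 ccMmAAee=16 ccMmAaEe=16 ccMmAaee=16
ccMmAaee hits 16/256; gcd=16; 16÷16/256÷16 = 1/16

P(ccMmAaee) = 1/16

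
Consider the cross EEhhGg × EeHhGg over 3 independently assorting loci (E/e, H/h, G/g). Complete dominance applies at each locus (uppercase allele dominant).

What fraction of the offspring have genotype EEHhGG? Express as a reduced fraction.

P(EEHhGG) = 1/16

EEhhGg gametes: EhG×4, Ehg×4
EeHhGg gametes: EHG×1, EHg×1, EhG×1, Ehg×1, eHG×1, eHg×1, ehG×1, ehg×1
EEhhGg×EeHhGg grid (8·8=64): EEHhGG=4 EEHhGg=8 EEHhgg=4 EEhhGG=4 EEhhGg=8 EEhhgg=4 EeHhGG=4 EeHhGg=8 EeHhgg=4 EehhGG=4 EehhGg=8 Eehhgg=4
EEHhGG hits 4/64; gcd=4; 4÷4/64÷4 = 1/16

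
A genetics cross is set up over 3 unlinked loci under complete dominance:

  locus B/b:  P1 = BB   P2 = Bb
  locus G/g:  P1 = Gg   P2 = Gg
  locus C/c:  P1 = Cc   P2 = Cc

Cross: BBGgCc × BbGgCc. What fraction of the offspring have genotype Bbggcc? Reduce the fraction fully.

BBGgCc gametes: BGC×2, BGc×2, BgC×2, Bgc×2
BbGgCc gametes: BGC×1, BGc×1, BgC×1, Bgc×1, bGC×1, bGc×1, bgC×1, bgc×1
BBGgCc×BbGgCc grid (8·8=64): BBGGCC=2 BBGGCc=4 BBGGcc=2 BBGgCC=4 BBGgCc=8 BBGgcc=4 BBggCC=2 BBggCc=4 BBggcc=2 BbGGCC=2 BbGGCc=4 BbGGcc=2 BbGgCC=4 BbGgCc=8 BbGgcc=4 BbggCC=2 BbggCc=4 Bbggcc=2
Bbggcc hits 2/64; gcd=2; 2÷2/64÷2 = 1/32

P(Bbggcc) = 1/32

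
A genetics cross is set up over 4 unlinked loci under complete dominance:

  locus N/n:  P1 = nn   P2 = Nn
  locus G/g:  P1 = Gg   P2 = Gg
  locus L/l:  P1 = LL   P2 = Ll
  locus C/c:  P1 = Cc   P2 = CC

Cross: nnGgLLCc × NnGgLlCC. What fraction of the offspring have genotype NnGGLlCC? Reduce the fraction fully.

nnGgLLCc gametes: nGLC×4, nGLc×4, ngLC×4, ngLc×4
NnGgLlCC gametes: NGLC×2, NGlC×2, NgLC×2, NglC×2, nGLC×2, nGlC×2, ngLC×2, nglC×2
nnGgLLCc×NnGgLlCC grid (16·16=256): NnGGLLCC=8 NnGGLLCc=8 NnGGLlCC=8 NnGGLlCc=8 NnGgLLCC=16 NnGgLLCc=16 NnGgLlCC=16 NnGgLlCc=16 NnggLLCC=8 NnggLLCc=8 NnggLlCC=8 NnggLlCc=8 nnGGLLCC=8 nnGGLLCc=8 nnGGLlCC=8 nnGGLlCc=8 nnGgLLCC=16 nnGgLLCc=16 nnGgLlCC=16 nnGgLlCc=16 nnggLLCC=8 nnggLLCc=8 nnggLlCC=8 nnggLlCc=8
NnGGLlCC hits 8/256; gcd=8; 8÷8/256÷8 = 1/32

P(NnGGLlCC) = 1/32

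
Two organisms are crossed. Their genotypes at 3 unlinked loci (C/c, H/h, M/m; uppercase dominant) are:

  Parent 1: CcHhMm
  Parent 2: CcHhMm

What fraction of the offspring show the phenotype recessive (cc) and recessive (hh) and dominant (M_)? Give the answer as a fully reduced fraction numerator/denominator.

CcHhMm gametes: CHM×1, CHm×1, ChM×1, Chm×1, cHM×1, cHm×1, chM×1, chm×1
CcHhMm gametes: CHM×1, CHm×1, ChM×1, Chm×1, cHM×1, cHm×1, chM×1, chm×1
CcHhMm×CcHhMm grid (8·8=64): CCHHMM=1 CCHHMm=2 CCHHmm=1 CCHhMM=2 CCHhMm=4 CCHhmm=2 CChhMM=1 CChhMm=2 CChhmm=1 CcHHMM=2 CcHHMm=4 CcHHmm=2 CcHhMM=4 CcHhMm=8 CcHhmm=4 CchhMM=2 CchhMm=4 Cchhmm=2 ccHHMM=1 ccHHMm=2 ccHHmm=1 ccHhMM=2 ccHhMm=4 ccHhmm=2 cchhMM=1 cchhMm=2 cchhmm=1
cc hh M_ hits 3/64; gcd=1; 3÷1/64÷1 = 3/64

P(cc hh M_) = 3/64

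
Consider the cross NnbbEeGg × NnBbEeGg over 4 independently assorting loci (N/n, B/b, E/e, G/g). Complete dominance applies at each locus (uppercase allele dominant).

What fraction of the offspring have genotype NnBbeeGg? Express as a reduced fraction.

NnbbEeGg gametes: NbEG×2, NbEg×2, NbeG×2, Nbeg×2, nbEG×2, nbEg×2, nbeG×2, nbeg×2
NnBbEeGg gametes: NBEG×1, NBEg×1, NBeG×1, NBeg×1, NbEG×1, NbEg×1, NbeG×1, Nbeg×1, nBEG×1, nBEg×1, nBeG×1, nBeg×1, nbEG×1, nbEg×1, nbeG×1, nbeg×1
NnbbEeGg×NnBbEeGg grid (16·16=256): NNBbEEGG=2 NNBbEEGg=4 NNBbEEgg=2 NNBbEeGG=4 NNBbEeGg=8 NNBbEegg=4 NNBbeeGG=2 NNBbeeGg=4 NNBbeegg=2 NNbbEEGG=2 NNbbEEGg=4 NNbbEEgg=2 NNbbEeGG=4 NNbbEeGg=8 NNbbEegg=4 NNbbeeGG=2 NNbbeeGg=4 NNbbeegg=2 NnBbEEGG=4 NnBbEEGg=8 NnBbEEgg=4 NnBbEeGG=8 NnBbEeGg=16 NnBbEegg=8 NnBbeeGG=4 NnBbeeGg=8 NnBbeegg=4 NnbbEEGG=4 NnbbEEGg=8 NnbbEEgg=4 NnbbEeGG=8 NnbbEeGg=16 NnbbEegg=8 NnbbeeGG=4 NnbbeeGg=8 Nnbbeegg=4 nnBbEEGG=2 nnBbEEGg=4 nnBbEEgg=2 nnBbEeGG=4 nnBbEeGg=8 nnBbEegg=4 nnBbeeGG=2 nnBbeeGg=4 nnBbeegg=2 nnbbEEGG=2 nnbbEEGg=4 nnbbEEgg=2 nnbbEeGG=4 nnbbEeGg=8 nnbbEegg=4 nnbbeeGG=2 nnbbeeGg=4 nnbbeegg=2
NnBbeeGg hits 8/256; gcd=8; 8÷8/256÷8 = 1/32

P(NnBbeeGg) = 1/32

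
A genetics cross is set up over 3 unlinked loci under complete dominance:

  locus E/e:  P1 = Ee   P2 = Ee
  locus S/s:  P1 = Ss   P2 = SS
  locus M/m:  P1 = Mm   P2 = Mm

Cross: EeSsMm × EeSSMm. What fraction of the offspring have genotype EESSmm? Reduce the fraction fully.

P(EESSmm) = 1/32

EeSsMm gametes: ESM×1, ESm×1, EsM×1, Esm×1, eSM×1, eSm×1, esM×1, esm×1
EeSSMm gametes: ESM×2, ESm×2, eSM×2, eSm×2
EeSsMm×EeSSMm grid (8·8=64): EESSMM=2 EESSMm=4 EESSmm=2 EESsMM=2 EESsMm=4 EESsmm=2 EeSSMM=4 EeSSMm=8 EeSSmm=4 EeSsMM=4 EeSsMm=8 EeSsmm=4 eeSSMM=2 eeSSMm=4 eeSSmm=2 eeSsMM=2 eeSsMm=4 eeSsmm=2
EESSmm hits 2/64; gcd=2; 2÷2/64÷2 = 1/32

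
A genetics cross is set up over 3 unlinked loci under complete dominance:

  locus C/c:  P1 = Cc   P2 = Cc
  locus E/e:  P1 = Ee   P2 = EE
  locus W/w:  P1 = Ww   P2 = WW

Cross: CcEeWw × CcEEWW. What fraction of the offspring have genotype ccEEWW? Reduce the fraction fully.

P(ccEEWW) = 1/16

CcEeWw gametes: CEW×1, CEw×1, CeW×1, Cew×1, cEW×1, cEw×1, ceW×1, cew×1
CcEEWW gametes: CEW×4, cEW×4
CcEeWw×CcEEWW grid (8·8=64): CCEEWW=4 CCEEWw=4 CCEeWW=4 CCEeWw=4 CcEEWW=8 CcEEWw=8 CcEeWW=8 CcEeWw=8 ccEEWW=4 ccEEWw=4 ccEeWW=4 ccEeWw=4
ccEEWW hits 4/64; gcd=4; 4÷4/64÷4 = 1/16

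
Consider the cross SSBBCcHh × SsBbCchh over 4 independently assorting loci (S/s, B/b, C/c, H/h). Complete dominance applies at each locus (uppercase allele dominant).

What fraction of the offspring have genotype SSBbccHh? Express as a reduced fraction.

P(SSBbccHh) = 1/32

SSBBCcHh gametes: SBCH×4, SBCh×4, SBcH×4, SBch×4
SsBbCchh gametes: SBCh×2, SBch×2, SbCh×2, Sbch×2, sBCh×2, sBch×2, sbCh×2, sbch×2
SSBBCcHh×SsBbCchh grid (16·16=256): SSBBCCHh=8 SSBBCChh=8 SSBBCcHh=16 SSBBCchh=16 SSBBccHh=8 SSBBcchh=8 SSBbCCHh=8 SSBbCChh=8 SSBbCcHh=16 SSBbCchh=16 SSBbccHh=8 SSBbcchh=8 SsBBCCHh=8 SsBBCChh=8 SsBBCcHh=16 SsBBCchh=16 SsBBccHh=8 SsBBcchh=8 SsBbCCHh=8 SsBbCChh=8 SsBbCcHh=16 SsBbCchh=16 SsBbccHh=8 SsBbcchh=8
SSBbccHh hits 8/256; gcd=8; 8÷8/256÷8 = 1/32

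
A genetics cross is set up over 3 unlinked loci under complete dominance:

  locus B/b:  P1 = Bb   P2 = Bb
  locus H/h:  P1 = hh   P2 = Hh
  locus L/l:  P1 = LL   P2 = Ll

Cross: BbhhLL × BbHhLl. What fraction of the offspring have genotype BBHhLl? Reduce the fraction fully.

BbhhLL gametes: BhL×4, bhL×4
BbHhLl gametes: BHL×1, BHl×1, BhL×1, Bhl×1, bHL×1, bHl×1, bhL×1, bhl×1
BbhhLL×BbHhLl grid (8·8=64): BBHhLL=4 BBHhLl=4 BBhhLL=4 BBhhLl=4 BbHhLL=8 BbHhLl=8 BbhhLL=8 BbhhLl=8 bbHhLL=4 bbHhLl=4 bbhhLL=4 bbhhLl=4
BBHhLl hits 4/64; gcd=4; 4÷4/64÷4 = 1/16

P(BBHhLl) = 1/16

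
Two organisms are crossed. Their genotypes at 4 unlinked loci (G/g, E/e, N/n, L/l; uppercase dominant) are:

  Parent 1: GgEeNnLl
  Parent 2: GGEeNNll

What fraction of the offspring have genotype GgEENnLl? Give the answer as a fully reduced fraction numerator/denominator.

GgEeNnLl gametes: GENL×1, GENl×1, GEnL×1, GEnl×1, GeNL×1, GeNl×1, GenL×1, Genl×1, gENL×1, gENl×1, gEnL×1, gEnl×1, geNL×1, geNl×1, genL×1, genl×1
GGEeNNll gametes: GENl×8, GeNl×8
GgEeNnLl×GGEeNNll grid (16·16=256): GGEENNLl=8 GGEENNll=8 GGEENnLl=8 GGEENnll=8 GGEeNNLl=16 GGEeNNll=16 GGEeNnLl=16 GGEeNnll=16 GGeeNNLl=8 GGeeNNll=8 GGeeNnLl=8 GGeeNnll=8 GgEENNLl=8 GgEENNll=8 GgEENnLl=8 GgEENnll=8 GgEeNNLl=16 GgEeNNll=16 GgEeNnLl=16 GgEeNnll=16 GgeeNNLl=8 GgeeNNll=8 GgeeNnLl=8 GgeeNnll=8
GgEENnLl hits 8/256; gcd=8; 8÷8/256÷8 = 1/32

P(GgEENnLl) = 1/32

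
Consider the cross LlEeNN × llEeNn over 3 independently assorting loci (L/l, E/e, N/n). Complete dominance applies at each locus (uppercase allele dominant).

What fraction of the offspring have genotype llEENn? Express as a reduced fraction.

LlEeNN gametes: LEN×2, LeN×2, lEN×2, leN×2
llEeNn gametes: lEN×2, lEn×2, leN×2, len×2
LlEeNN×llEeNn grid (8·8=64): LlEENN=4 LlEENn=4 LlEeNN=8 LlEeNn=8 LleeNN=4 LleeNn=4 llEENN=4 llEENn=4 llEeNN=8 llEeNn=8 lleeNN=4 lleeNn=4
llEENn hits 4/64; gcd=4; 4÷4/64÷4 = 1/16

P(llEENn) = 1/16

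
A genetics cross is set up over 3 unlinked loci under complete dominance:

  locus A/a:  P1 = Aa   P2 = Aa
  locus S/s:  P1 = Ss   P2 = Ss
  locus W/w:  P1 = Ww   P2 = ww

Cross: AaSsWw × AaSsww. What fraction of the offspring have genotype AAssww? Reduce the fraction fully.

AaSsWw gametes: ASW×1, ASw×1, AsW×1, Asw×1, aSW×1, aSw×1, asW×1, asw×1
AaSsww gametes: ASw×2, Asw×2, aSw×2, asw×2
AaSsWw×AaSsww grid (8·8=64): AASSWw=2 AASSww=2 AASsWw=4 AASsww=4 AAssWw=2 AAssww=2 AaSSWw=4 AaSSww=4 AaSsWw=8 AaSsww=8 AassWw=4 Aassww=4 aaSSWw=2 aaSSww=2 aaSsWw=4 aaSsww=4 aassWw=2 aassww=2
AAssww hits 2/64; gcd=2; 2÷2/64÷2 = 1/32

P(AAssww) = 1/32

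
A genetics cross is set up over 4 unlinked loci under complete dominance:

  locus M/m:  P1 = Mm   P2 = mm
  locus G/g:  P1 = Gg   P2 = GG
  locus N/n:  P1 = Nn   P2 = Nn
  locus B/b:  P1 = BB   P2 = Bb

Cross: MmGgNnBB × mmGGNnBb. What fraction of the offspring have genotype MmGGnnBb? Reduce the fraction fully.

P(MmGGnnBb) = 1/32

MmGgNnBB gametes: MGNB×2, MGnB×2, MgNB×2, MgnB×2, mGNB×2, mGnB×2, mgNB×2, mgnB×2
mmGGNnBb gametes: mGNB×4, mGNb×4, mGnB×4, mGnb×4
MmGgNnBB×mmGGNnBb grid (16·16=256): MmGGNNBB=8 MmGGNNBb=8 MmGGNnBB=16 MmGGNnBb=16 MmGGnnBB=8 MmGGnnBb=8 MmGgNNBB=8 MmGgNNBb=8 MmGgNnBB=16 MmGgNnBb=16 MmGgnnBB=8 MmGgnnBb=8 mmGGNNBB=8 mmGGNNBb=8 mmGGNnBB=16 mmGGNnBb=16 mmGGnnBB=8 mmGGnnBb=8 mmGgNNBB=8 mmGgNNBb=8 mmGgNnBB=16 mmGgNnBb=16 mmGgnnBB=8 mmGgnnBb=8
MmGGnnBb hits 8/256; gcd=8; 8÷8/256÷8 = 1/32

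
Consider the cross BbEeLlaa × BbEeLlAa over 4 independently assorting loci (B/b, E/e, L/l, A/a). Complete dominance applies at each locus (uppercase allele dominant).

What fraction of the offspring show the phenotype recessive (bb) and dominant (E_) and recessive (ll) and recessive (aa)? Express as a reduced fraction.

P(bb E_ ll aa) = 3/128

BbEeLlaa gametes: BELa×2, BEla×2, BeLa×2, Bela×2, bELa×2, bEla×2, beLa×2, bela×2
BbEeLlAa gametes: BELA×1, BELa×1, BElA×1, BEla×1, BeLA×1, BeLa×1, BelA×1, Bela×1, bELA×1, bELa×1, bElA×1, bEla×1, beLA×1, beLa×1, belA×1, bela×1
BbEeLlaa×BbEeLlAa grid (16·16=256): BBEELLAa=2 BBEELLaa=2 BBEELlAa=4 BBEELlaa=4 BBEEllAa=2 BBEEllaa=2 BBEeLLAa=4 BBEeLLaa=4 BBEeLlAa=8 BBEeLlaa=8 BBEellAa=4 BBEellaa=4 BBeeLLAa=2 BBeeLLaa=2 BBeeLlAa=4 BBeeLlaa=4 BBeellAa=2 BBeellaa=2 BbEELLAa=4 BbEELLaa=4 BbEELlAa=8 BbEELlaa=8 BbEEllAa=4 BbEEllaa=4 BbEeLLAa=8 BbEeLLaa=8 BbEeLlAa=16 BbEeLlaa=16 BbEellAa=8 BbEellaa=8 BbeeLLAa=4 BbeeLLaa=4 BbeeLlAa=8 BbeeLlaa=8 BbeellAa=4 Bbeellaa=4 bbEELLAa=2 bbEELLaa=2 bbEELlAa=4 bbEELlaa=4 bbEEllAa=2 bbEEllaa=2 bbEeLLAa=4 bbEeLLaa=4 bbEeLlAa=8 bbEeLlaa=8 bbEellAa=4 bbEellaa=4 bbeeLLAa=2 bbeeLLaa=2 bbeeLlAa=4 bbeeLlaa=4 bbeellAa=2 bbeellaa=2
bb E_ ll aa hits 6/256; gcd=2; 6÷2/256÷2 = 3/128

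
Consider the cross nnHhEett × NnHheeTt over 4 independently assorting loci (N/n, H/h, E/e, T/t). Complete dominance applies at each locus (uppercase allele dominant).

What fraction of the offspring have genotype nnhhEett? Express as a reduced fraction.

P(nnhhEett) = 1/32

nnHhEett gametes: nHEt×4, nHet×4, nhEt×4, nhet×4
NnHheeTt gametes: NHeT×2, NHet×2, NheT×2, Nhet×2, nHeT×2, nHet×2, nheT×2, nhet×2
nnHhEett×NnHheeTt grid (16·16=256): NnHHEeTt=8 NnHHEett=8 NnHHeeTt=8 NnHHeett=8 NnHhEeTt=16 NnHhEett=16 NnHheeTt=16 NnHheett=16 NnhhEeTt=8 NnhhEett=8 NnhheeTt=8 Nnhheett=8 nnHHEeTt=8 nnHHEett=8 nnHHeeTt=8 nnHHeett=8 nnHhEeTt=16 nnHhEett=16 nnHheeTt=16 nnHheett=16 nnhhEeTt=8 nnhhEett=8 nnhheeTt=8 nnhheett=8
nnhhEett hits 8/256; gcd=8; 8÷8/256÷8 = 1/32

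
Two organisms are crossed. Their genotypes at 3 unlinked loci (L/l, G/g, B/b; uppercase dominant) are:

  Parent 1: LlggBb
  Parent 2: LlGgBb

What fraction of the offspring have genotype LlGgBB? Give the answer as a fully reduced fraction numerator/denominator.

LlggBb gametes: LgB×2, Lgb×2, lgB×2, lgb×2
LlGgBb gametes: LGB×1, LGb×1, LgB×1, Lgb×1, lGB×1, lGb×1, lgB×1, lgb×1
LlggBb×LlGgBb grid (8·8=64): LLGgBB=2 LLGgBb=4 LLGgbb=2 LLggBB=2 LLggBb=4 LLggbb=2 LlGgBB=4 LlGgBb=8 LlGgbb=4 LlggBB=4 LlggBb=8 Llggbb=4 llGgBB=2 llGgBb=4 llGgbb=2 llggBB=2 llggBb=4 llggbb=2
LlGgBB hits 4/64; gcd=4; 4÷4/64÷4 = 1/16

P(LlGgBB) = 1/16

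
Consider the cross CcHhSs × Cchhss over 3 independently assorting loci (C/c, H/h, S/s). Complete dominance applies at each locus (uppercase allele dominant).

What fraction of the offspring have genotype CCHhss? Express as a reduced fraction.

CcHhSs gametes: CHS×1, CHs×1, ChS×1, Chs×1, cHS×1, cHs×1, chS×1, chs×1
Cchhss gametes: Chs×4, chs×4
CcHhSs×Cchhss grid (8·8=64): CCHhSs=4 CCHhss=4 CChhSs=4 CChhss=4 CcHhSs=8 CcHhss=8 CchhSs=8 Cchhss=8 ccHhSs=4 ccHhss=4 cchhSs=4 cchhss=4
CCHhss hits 4/64; gcd=4; 4÷4/64÷4 = 1/16

P(CCHhss) = 1/16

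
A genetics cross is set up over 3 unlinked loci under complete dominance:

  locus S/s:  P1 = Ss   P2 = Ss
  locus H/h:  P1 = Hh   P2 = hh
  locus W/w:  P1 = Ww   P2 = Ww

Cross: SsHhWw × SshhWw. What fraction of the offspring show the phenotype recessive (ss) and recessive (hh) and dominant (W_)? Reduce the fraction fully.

P(ss hh W_) = 3/32

SsHhWw gametes: SHW×1, SHw×1, ShW×1, Shw×1, sHW×1, sHw×1, shW×1, shw×1
SshhWw gametes: ShW×2, Shw×2, shW×2, shw×2
SsHhWw×SshhWw grid (8·8=64): SSHhWW=2 SSHhWw=4 SSHhww=2 SShhWW=2 SShhWw=4 SShhww=2 SsHhWW=4 SsHhWw=8 SsHhww=4 SshhWW=4 SshhWw=8 Sshhww=4 ssHhWW=2 ssHhWw=4 ssHhww=2 sshhWW=2 sshhWw=4 sshhww=2
ss hh W_ hits 6/64; gcd=2; 6÷2/64÷2 = 3/32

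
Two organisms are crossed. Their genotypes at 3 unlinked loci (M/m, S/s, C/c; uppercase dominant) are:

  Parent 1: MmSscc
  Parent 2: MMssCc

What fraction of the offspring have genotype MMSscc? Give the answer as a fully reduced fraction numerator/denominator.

MmSscc gametes: MSc×2, Msc×2, mSc×2, msc×2
MMssCc gametes: MsC×4, Msc×4
MmSscc×MMssCc grid (8·8=64): MMSsCc=8 MMSscc=8 MMssCc=8 MMsscc=8 MmSsCc=8 MmSscc=8 MmssCc=8 Mmsscc=8
MMSscc hits 8/64; gcd=8; 8÷8/64÷8 = 1/8

P(MMSscc) = 1/8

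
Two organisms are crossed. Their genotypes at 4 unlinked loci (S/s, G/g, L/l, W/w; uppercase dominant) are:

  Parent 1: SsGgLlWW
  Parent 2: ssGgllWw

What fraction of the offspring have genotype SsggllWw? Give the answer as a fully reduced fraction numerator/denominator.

SsGgLlWW gametes: SGLW×2, SGlW×2, SgLW×2, SglW×2, sGLW×2, sGlW×2, sgLW×2, sglW×2
ssGgllWw gametes: sGlW×4, sGlw×4, sglW×4, sglw×4
SsGgLlWW×ssGgllWw grid (16·16=256): SsGGLlWW=8 SsGGLlWw=8 SsGGllWW=8 SsGGllWw=8 SsGgLlWW=16 SsGgLlWw=16 SsGgllWW=16 SsGgllWw=16 SsggLlWW=8 SsggLlWw=8 SsggllWW=8 SsggllWw=8 ssGGLlWW=8 ssGGLlWw=8 ssGGllWW=8 ssGGllWw=8 ssGgLlWW=16 ssGgLlWw=16 ssGgllWW=16 ssGgllWw=16 ssggLlWW=8 ssggLlWw=8 ssggllWW=8 ssggllWw=8
SsggllWw hits 8/256; gcd=8; 8÷8/256÷8 = 1/32

P(SsggllWw) = 1/32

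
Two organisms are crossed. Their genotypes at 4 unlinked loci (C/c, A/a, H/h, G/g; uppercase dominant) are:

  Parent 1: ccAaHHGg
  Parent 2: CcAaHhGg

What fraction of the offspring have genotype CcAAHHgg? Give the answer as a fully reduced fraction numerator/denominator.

P(CcAAHHgg) = 1/64

ccAaHHGg gametes: cAHG×4, cAHg×4, caHG×4, caHg×4
CcAaHhGg gametes: CAHG×1, CAHg×1, CAhG×1, CAhg×1, CaHG×1, CaHg×1, CahG×1, Cahg×1, cAHG×1, cAHg×1, cAhG×1, cAhg×1, caHG×1, caHg×1, cahG×1, cahg×1
ccAaHHGg×CcAaHhGg grid (16·16=256): CcAAHHGG=4 CcAAHHGg=8 CcAAHHgg=4 CcAAHhGG=4 CcAAHhGg=8 CcAAHhgg=4 CcAaHHGG=8 CcAaHHGg=16 CcAaHHgg=8 CcAaHhGG=8 CcAaHhGg=16 CcAaHhgg=8 CcaaHHGG=4 CcaaHHGg=8 CcaaHHgg=4 CcaaHhGG=4 CcaaHhGg=8 CcaaHhgg=4 ccAAHHGG=4 ccAAHHGg=8 ccAAHHgg=4 ccAAHhGG=4 ccAAHhGg=8 ccAAHhgg=4 ccAaHHGG=8 ccAaHHGg=16 ccAaHHgg=8 ccAaHhGG=8 ccAaHhGg=16 ccAaHhgg=8 ccaaHHGG=4 ccaaHHGg=8 ccaaHHgg=4 ccaaHhGG=4 ccaaHhGg=8 ccaaHhgg=4
CcAAHHgg hits 4/256; gcd=4; 4÷4/256÷4 = 1/64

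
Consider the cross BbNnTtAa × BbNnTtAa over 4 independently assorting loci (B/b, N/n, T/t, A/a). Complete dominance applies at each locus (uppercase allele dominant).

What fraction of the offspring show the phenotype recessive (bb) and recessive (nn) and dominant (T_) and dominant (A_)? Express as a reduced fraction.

P(bb nn T_ A_) = 9/256

BbNnTtAa gametes: BNTA×1, BNTa×1, BNtA×1, BNta×1, BnTA×1, BnTa×1, BntA×1, Bnta×1, bNTA×1, bNTa×1, bNtA×1, bNta×1, bnTA×1, bnTa×1, bntA×1, bnta×1
BbNnTtAa gametes: BNTA×1, BNTa×1, BNtA×1, BNta×1, BnTA×1, BnTa×1, BntA×1, Bnta×1, bNTA×1, bNTa×1, bNtA×1, bNta×1, bnTA×1, bnTa×1, bntA×1, bnta×1
BbNnTtAa×BbNnTtAa grid (16·16=256): BBNNTTAA=1 BBNNTTAa=2 BBNNTTaa=1 BBNNTtAA=2 BBNNTtAa=4 BBNNTtaa=2 BBNNttAA=1 BBNNttAa=2 BBNNttaa=1 BBNnTTAA=2 BBNnTTAa=4 BBNnTTaa=2 BBNnTtAA=4 BBNnTtAa=8 BBNnTtaa=4 BBNnttAA=2 BBNnttAa=4 BBNnttaa=2 BBnnTTAA=1 BBnnTTAa=2 BBnnTTaa=1 BBnnTtAA=2 BBnnTtAa=4 BBnnTtaa=2 BBnnttAA=1 BBnnttAa=2 BBnnttaa=1 BbNNTTAA=2 BbNNTTAa=4 BbNNTTaa=2 BbNNTtAA=4 BbNNTtAa=8 BbNNTtaa=4 BbNNttAA=2 BbNNttAa=4 BbNNttaa=2 BbNnTTAA=4 BbNnTTAa=8 BbNnTTaa=4 BbNnTtAA=8 BbNnTtAa=16 BbNnTtaa=8 BbNnttAA=4 BbNnttAa=8 BbNnttaa=4 BbnnTTAA=2 BbnnTTAa=4 BbnnTTaa=2 BbnnTtAA=4 BbnnTtAa=8 BbnnTtaa=4 BbnnttAA=2 BbnnttAa=4 Bbnnttaa=2 bbNNTTAA=1 bbNNTTAa=2 bbNNTTaa=1 bbNNTtAA=2 bbNNTtAa=4 bbNNTtaa=2 bbNNttAA=1 bbNNttAa=2 bbNNttaa=1 bbNnTTAA=2 bbNnTTAa=4 bbNnTTaa=2 bbNnTtAA=4 bbNnTtAa=8 bbNnTtaa=4 bbNnttAA=2 bbNnttAa=4 bbNnttaa=2 bbnnTTAA=1 bbnnTTAa=2 bbnnTTaa=1 bbnnTtAA=2 bbnnTtAa=4 bbnnTtaa=2 bbnnttAA=1 bbnnttAa=2 bbnnttaa=1
bb nn T_ A_ hits 9/256; gcd=1; 9÷1/256÷1 = 9/256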